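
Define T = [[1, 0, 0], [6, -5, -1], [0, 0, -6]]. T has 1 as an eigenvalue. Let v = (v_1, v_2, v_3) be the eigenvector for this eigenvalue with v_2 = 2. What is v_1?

T − 1I = [[0, 0, 0], [6, -6, -1], [0, 0, -7]].
Solving (T − 1I)v = 0 gives the eigenspace spanned by (2, 2, 0).
With v_2 = 2, v = (2, 2, 0), so v_1 = 2.

2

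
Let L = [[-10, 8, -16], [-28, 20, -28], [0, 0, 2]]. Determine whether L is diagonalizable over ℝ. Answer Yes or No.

Characteristic polynomial: p(s) = s^3 - 12s^2 + 44s - 48 = (s - 6)(s - 4)(s - 2).
All 3 eigenvalues are distinct, so L is diagonalizable.

Yes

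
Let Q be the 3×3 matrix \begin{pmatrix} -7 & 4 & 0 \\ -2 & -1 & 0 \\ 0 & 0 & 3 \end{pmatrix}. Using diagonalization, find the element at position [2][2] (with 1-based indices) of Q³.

Characteristic polynomial: t^3 + 5t^2 - 9t - 45 = (t - 3)(t + 3)(t + 5), so the eigenvalues are -5, -3, 3.
t=-5: eigenvector (2, 1, 0).
t=-3: eigenvector (1, 1, 0).
t=3: eigenvector (0, 0, 1).
P = [[2, 1, 0], [1, 1, 0], [0, 0, 1]], D = diag(-5, -3, 3), P⁻¹ = [[1, -1, 0], [-1, 2, 0], [0, 0, 1]].
Q³ = P·diag(-125, -27, 27)·P⁻¹ = [[-223, 196, 0], [-98, 71, 0], [0, 0, 27]].
The requested entry is 71.

71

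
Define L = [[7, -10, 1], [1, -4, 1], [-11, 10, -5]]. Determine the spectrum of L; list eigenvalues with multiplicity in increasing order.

Characteristic polynomial: p(λ) = λ^3 + 2λ^2 - 32λ - 96 = (λ - 6)(λ + 4)^2.
Roots (with multiplicity): -4, -4, 6.

-4, -4, 6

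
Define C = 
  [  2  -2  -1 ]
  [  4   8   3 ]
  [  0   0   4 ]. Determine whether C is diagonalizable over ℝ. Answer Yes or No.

No

Characteristic polynomial: p(r) = r^3 - 14r^2 + 64r - 96 = (r - 6)(r - 4)^2.
r = 4 has algebraic multiplicity 2; rank(C − 4I) = 2, so geometric multiplicity = 1.
Geometric multiplicity < algebraic multiplicity, so C is not diagonalizable.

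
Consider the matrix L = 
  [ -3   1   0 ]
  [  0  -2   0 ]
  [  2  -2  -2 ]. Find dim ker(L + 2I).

2

L + 2I = [[-1, 1, 0], [0, 0, 0], [2, -2, 0]].
This matrix has rank 1, so its null space has dimension 3 − 1 = 2.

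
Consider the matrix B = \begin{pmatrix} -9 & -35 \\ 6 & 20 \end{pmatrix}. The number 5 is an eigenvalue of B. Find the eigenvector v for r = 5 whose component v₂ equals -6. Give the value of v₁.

15

B − 5I = [[-14, -35], [6, 15]].
Solving (B − 5I)v = 0 gives the eigenspace spanned by (15, -6).
With v₂ = -6, v = (15, -6), so v₁ = 15.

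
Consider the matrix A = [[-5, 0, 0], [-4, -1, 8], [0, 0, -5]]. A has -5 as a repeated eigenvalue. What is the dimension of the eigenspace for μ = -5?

2

A + 5I = [[0, 0, 0], [-4, 4, 8], [0, 0, 0]].
This matrix has rank 1, so its null space has dimension 3 − 1 = 2.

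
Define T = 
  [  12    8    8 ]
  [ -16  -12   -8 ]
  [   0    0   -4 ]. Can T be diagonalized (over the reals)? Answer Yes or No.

Yes

Characteristic polynomial: p(μ) = μ^3 + 4μ^2 - 16μ - 64 = (μ - 4)(μ + 4)^2.
μ = -4 has algebraic multiplicity 2; rank(T + 4I) = 1, so geometric multiplicity = 2.
Every eigenvalue has geometric = algebraic multiplicity, so T is diagonalizable.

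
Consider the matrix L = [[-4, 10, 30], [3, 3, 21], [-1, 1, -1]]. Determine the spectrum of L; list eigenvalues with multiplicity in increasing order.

Characteristic polynomial: p(r) = r^3 + 2r^2 - 32r - 96 = (r - 6)(r + 4)^2.
Roots (with multiplicity): -4, -4, 6.

-4, -4, 6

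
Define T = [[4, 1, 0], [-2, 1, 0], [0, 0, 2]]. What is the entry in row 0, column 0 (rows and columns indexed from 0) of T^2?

Characteristic polynomial: s^3 - 7s^2 + 16s - 12 = (s - 3)(s - 2)^2, so the eigenvalues are 2, 2, 3.
s=2: eigenvector (1, -2, 0).
s=3: eigenvector (1, -1, 0).
s=2: eigenvector (-4, 8, 1).
P = [[1, 1, -4], [-2, -1, 8], [0, 0, 1]], D = diag(2, 3, 2), P⁻¹ = [[-1, -1, 4], [2, 1, 0], [0, 0, 1]].
T² = P·diag(4, 9, 4)·P⁻¹ = [[14, 5, 0], [-10, -1, 0], [0, 0, 4]].
The requested entry is 14.

14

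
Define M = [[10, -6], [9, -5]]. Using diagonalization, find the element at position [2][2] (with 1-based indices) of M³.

Characteristic polynomial: t^2 - 5t + 4 = (t - 4)(t - 1), so the eigenvalues are 1, 4.
t=4: eigenvector (1, 1).
t=1: eigenvector (2, 3).
P = [[1, 2], [1, 3]], D = diag(4, 1), P⁻¹ = [[3, -2], [-1, 1]].
M³ = P·diag(64, 1)·P⁻¹ = [[190, -126], [189, -125]].
The requested entry is -125.

-125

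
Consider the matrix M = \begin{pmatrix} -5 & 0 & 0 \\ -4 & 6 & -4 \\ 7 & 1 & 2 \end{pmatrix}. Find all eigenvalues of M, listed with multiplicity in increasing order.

Characteristic polynomial: p(r) = r^3 - 3r^2 - 24r + 80 = (r - 4)^2(r + 5).
Roots (with multiplicity): -5, 4, 4.

-5, 4, 4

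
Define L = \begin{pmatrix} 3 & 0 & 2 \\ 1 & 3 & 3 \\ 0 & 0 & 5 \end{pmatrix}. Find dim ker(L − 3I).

L − 3I = [[0, 0, 2], [1, 0, 3], [0, 0, 2]].
This matrix has rank 2, so its null space has dimension 3 − 2 = 1.

1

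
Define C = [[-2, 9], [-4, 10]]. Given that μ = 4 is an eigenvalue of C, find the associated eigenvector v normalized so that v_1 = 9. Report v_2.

6

C − 4I = [[-6, 9], [-4, 6]].
Solving (C − 4I)v = 0 gives the eigenspace spanned by (9, 6).
With v_1 = 9, v = (9, 6), so v_2 = 6.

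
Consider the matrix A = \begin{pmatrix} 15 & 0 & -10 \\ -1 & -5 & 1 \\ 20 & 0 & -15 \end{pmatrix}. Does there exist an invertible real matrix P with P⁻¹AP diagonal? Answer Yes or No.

Characteristic polynomial: p(t) = t^3 + 5t^2 - 25t - 125 = (t - 5)(t + 5)^2.
t = -5 has algebraic multiplicity 2; rank(A + 5I) = 2, so geometric multiplicity = 1.
Geometric multiplicity < algebraic multiplicity, so A is not diagonalizable.

No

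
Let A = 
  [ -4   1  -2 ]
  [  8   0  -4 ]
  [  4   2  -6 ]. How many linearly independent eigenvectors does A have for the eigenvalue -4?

1

A + 4I = [[0, 1, -2], [8, 4, -4], [4, 2, -2]].
This matrix has rank 2, so its null space has dimension 3 − 2 = 1.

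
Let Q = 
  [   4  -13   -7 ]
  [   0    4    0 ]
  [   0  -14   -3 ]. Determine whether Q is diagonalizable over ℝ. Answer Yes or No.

No

Characteristic polynomial: p(s) = s^3 - 5s^2 - 8s + 48 = (s - 4)^2(s + 3).
s = 4 has algebraic multiplicity 2; rank(Q − 4I) = 2, so geometric multiplicity = 1.
Geometric multiplicity < algebraic multiplicity, so Q is not diagonalizable.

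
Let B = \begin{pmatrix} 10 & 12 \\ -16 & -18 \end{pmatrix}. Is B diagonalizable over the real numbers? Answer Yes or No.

Yes

Characteristic polynomial: p(μ) = μ^2 + 8μ + 12 = (μ + 2)(μ + 6).
All 2 eigenvalues are distinct, so B is diagonalizable.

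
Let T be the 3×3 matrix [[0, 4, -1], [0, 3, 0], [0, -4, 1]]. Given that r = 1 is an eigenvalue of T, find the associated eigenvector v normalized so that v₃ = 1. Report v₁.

-1

T − 1I = [[-1, 4, -1], [0, 2, 0], [0, -4, 0]].
Solving (T − 1I)v = 0 gives the eigenspace spanned by (-1, 0, 1).
With v₃ = 1, v = (-1, 0, 1), so v₁ = -1.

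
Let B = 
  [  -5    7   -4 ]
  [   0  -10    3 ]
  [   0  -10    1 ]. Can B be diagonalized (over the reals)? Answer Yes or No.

Characteristic polynomial: p(λ) = λ^3 + 14λ^2 + 65λ + 100 = (λ + 4)(λ + 5)^2.
λ = -5 has algebraic multiplicity 2; rank(B + 5I) = 2, so geometric multiplicity = 1.
Geometric multiplicity < algebraic multiplicity, so B is not diagonalizable.

No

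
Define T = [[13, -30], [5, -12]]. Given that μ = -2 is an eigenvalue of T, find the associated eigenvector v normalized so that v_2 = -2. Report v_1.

-4

T + 2I = [[15, -30], [5, -10]].
Solving (T + 2I)v = 0 gives the eigenspace spanned by (-4, -2).
With v_2 = -2, v = (-4, -2), so v_1 = -4.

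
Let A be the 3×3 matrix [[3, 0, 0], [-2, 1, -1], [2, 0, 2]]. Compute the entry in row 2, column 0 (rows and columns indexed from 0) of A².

10

Characteristic polynomial: λ^3 - 6λ^2 + 11λ - 6 = (λ - 3)(λ - 2)(λ - 1), so the eigenvalues are 1, 2, 3.
λ=3: eigenvector (1, -2, 2).
λ=1: eigenvector (0, 1, 0).
λ=2: eigenvector (0, -1, 1).
P = [[1, 0, 0], [-2, 1, -1], [2, 0, 1]], D = diag(3, 1, 2), P⁻¹ = [[1, 0, 0], [0, 1, 1], [-2, 0, 1]].
A² = P·diag(9, 1, 4)·P⁻¹ = [[9, 0, 0], [-10, 1, -3], [10, 0, 4]].
The requested entry is 10.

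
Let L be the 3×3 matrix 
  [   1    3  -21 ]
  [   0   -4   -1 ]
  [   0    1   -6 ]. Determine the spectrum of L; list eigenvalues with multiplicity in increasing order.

-5, -5, 1

Characteristic polynomial: p(λ) = λ^3 + 9λ^2 + 15λ - 25 = (λ - 1)(λ + 5)^2.
Roots (with multiplicity): -5, -5, 1.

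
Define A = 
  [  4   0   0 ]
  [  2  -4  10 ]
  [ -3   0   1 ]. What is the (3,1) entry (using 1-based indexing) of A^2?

Characteristic polynomial: r^3 - r^2 - 16r + 16 = (r - 4)(r - 1)(r + 4), so the eigenvalues are -4, 1, 4.
r=4: eigenvector (1, -1, -1).
r=-4: eigenvector (0, 1, 0).
r=1: eigenvector (0, 2, 1).
P = [[1, 0, 0], [-1, 1, 2], [-1, 0, 1]], D = diag(4, -4, 1), P⁻¹ = [[1, 0, 0], [-1, 1, -2], [1, 0, 1]].
A² = P·diag(16, 16, 1)·P⁻¹ = [[16, 0, 0], [-30, 16, -30], [-15, 0, 1]].
The requested entry is -15.

-15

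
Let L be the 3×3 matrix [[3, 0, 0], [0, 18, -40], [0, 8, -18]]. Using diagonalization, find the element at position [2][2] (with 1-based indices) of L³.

Characteristic polynomial: t^3 - 3t^2 - 4t + 12 = (t - 3)(t - 2)(t + 2), so the eigenvalues are -2, 2, 3.
t=3: eigenvector (1, 0, 0).
t=2: eigenvector (0, 5, 2).
t=-2: eigenvector (0, 2, 1).
P = [[1, 0, 0], [0, 5, 2], [0, 2, 1]], D = diag(3, 2, -2), P⁻¹ = [[1, 0, 0], [0, 1, -2], [0, -2, 5]].
L³ = P·diag(27, 8, -8)·P⁻¹ = [[27, 0, 0], [0, 72, -160], [0, 32, -72]].
The requested entry is 72.

72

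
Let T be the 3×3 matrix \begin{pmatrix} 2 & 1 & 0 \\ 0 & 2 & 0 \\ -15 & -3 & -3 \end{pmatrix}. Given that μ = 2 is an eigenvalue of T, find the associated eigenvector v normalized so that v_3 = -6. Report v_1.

T − 2I = [[0, 1, 0], [0, 0, 0], [-15, -3, -5]].
Solving (T − 2I)v = 0 gives the eigenspace spanned by (2, 0, -6).
With v_3 = -6, v = (2, 0, -6), so v_1 = 2.

2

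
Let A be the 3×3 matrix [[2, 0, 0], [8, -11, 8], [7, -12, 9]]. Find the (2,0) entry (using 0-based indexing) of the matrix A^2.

Characteristic polynomial: r^3 - 7r + 6 = (r - 2)(r - 1)(r + 3), so the eigenvalues are -3, 1, 2.
r=2: eigenvector (1, 0, -1).
r=-3: eigenvector (0, 1, 1).
r=1: eigenvector (0, 2, 3).
P = [[1, 0, 0], [0, 1, 2], [-1, 1, 3]], D = diag(2, -3, 1), P⁻¹ = [[1, 0, 0], [-2, 3, -2], [1, -1, 1]].
A² = P·diag(4, 9, 1)·P⁻¹ = [[4, 0, 0], [-16, 25, -16], [-19, 24, -15]].
The requested entry is -19.

-19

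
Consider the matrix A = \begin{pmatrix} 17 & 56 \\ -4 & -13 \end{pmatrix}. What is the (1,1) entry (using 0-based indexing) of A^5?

-1693

Characteristic polynomial: s^2 - 4s + 3 = (s - 3)(s - 1), so the eigenvalues are 1, 3.
s=3: eigenvector (-4, 1).
s=1: eigenvector (-7, 2).
P = [[-4, -7], [1, 2]], D = diag(3, 1), P⁻¹ = [[-2, -7], [1, 4]].
A⁵ = P·diag(243, 1)·P⁻¹ = [[1937, 6776], [-484, -1693]].
The requested entry is -1693.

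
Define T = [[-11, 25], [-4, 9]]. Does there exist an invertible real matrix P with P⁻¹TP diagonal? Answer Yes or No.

Characteristic polynomial: p(λ) = λ^2 + 2λ + 1 = (λ + 1)^2.
λ = -1 has algebraic multiplicity 2; rank(T + 1I) = 1, so geometric multiplicity = 1.
Geometric multiplicity < algebraic multiplicity, so T is not diagonalizable.

No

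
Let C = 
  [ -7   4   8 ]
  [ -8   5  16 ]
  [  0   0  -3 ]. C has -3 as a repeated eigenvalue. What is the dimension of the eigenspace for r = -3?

2

C + 3I = [[-4, 4, 8], [-8, 8, 16], [0, 0, 0]].
This matrix has rank 1, so its null space has dimension 3 − 1 = 2.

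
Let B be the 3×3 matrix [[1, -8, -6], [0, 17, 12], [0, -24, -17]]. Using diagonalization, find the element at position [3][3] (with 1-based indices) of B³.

-17

Characteristic polynomial: λ^3 - λ^2 - λ + 1 = (λ - 1)^2(λ + 1), so the eigenvalues are -1, 1, 1.
λ=1: eigenvector (-1, 3, -4).
λ=1: eigenvector (1, 0, 0).
λ=-1: eigenvector (1, -2, 3).
P = [[-1, 1, 1], [3, 0, -2], [-4, 0, 3]], D = diag(1, 1, -1), P⁻¹ = [[0, 3, 2], [1, -1, -1], [0, 4, 3]].
B³ = P·diag(1, 1, -1)·P⁻¹ = [[1, -8, -6], [0, 17, 12], [0, -24, -17]].
The requested entry is -17.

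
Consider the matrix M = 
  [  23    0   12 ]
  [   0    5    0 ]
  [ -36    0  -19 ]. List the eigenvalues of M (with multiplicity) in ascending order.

-1, 5, 5

Characteristic polynomial: p(s) = s^3 - 9s^2 + 15s + 25 = (s - 5)^2(s + 1).
Roots (with multiplicity): -1, 5, 5.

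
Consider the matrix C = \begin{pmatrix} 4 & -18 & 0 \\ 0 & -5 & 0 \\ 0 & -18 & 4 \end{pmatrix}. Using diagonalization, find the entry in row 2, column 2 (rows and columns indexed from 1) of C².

25

Characteristic polynomial: λ^3 - 3λ^2 - 24λ + 80 = (λ - 4)^2(λ + 5), so the eigenvalues are -5, 4, 4.
λ=4: eigenvector (1, 0, 0).
λ=-5: eigenvector (2, 1, 2).
λ=4: eigenvector (1, 0, 1).
P = [[1, 2, 1], [0, 1, 0], [0, 2, 1]], D = diag(4, -5, 4), P⁻¹ = [[1, 0, -1], [0, 1, 0], [0, -2, 1]].
C² = P·diag(16, 25, 16)·P⁻¹ = [[16, 18, 0], [0, 25, 0], [0, 18, 16]].
The requested entry is 25.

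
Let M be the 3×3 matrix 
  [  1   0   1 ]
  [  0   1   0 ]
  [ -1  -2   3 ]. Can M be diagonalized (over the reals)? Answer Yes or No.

Characteristic polynomial: p(t) = t^3 - 5t^2 + 8t - 4 = (t - 2)^2(t - 1).
t = 2 has algebraic multiplicity 2; rank(M − 2I) = 2, so geometric multiplicity = 1.
Geometric multiplicity < algebraic multiplicity, so M is not diagonalizable.

No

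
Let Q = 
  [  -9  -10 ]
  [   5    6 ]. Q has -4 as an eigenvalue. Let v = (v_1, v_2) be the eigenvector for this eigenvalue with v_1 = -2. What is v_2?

Q + 4I = [[-5, -10], [5, 10]].
Solving (Q + 4I)v = 0 gives the eigenspace spanned by (-2, 1).
With v_1 = -2, v = (-2, 1), so v_2 = 1.

1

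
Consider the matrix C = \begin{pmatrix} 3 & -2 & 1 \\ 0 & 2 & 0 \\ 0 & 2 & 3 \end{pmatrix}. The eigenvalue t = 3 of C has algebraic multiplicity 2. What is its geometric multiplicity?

1

C − 3I = [[0, -2, 1], [0, -1, 0], [0, 2, 0]].
This matrix has rank 2, so its null space has dimension 3 − 2 = 1.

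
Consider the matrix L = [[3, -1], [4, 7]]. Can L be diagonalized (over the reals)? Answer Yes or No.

Characteristic polynomial: p(μ) = μ^2 - 10μ + 25 = (μ - 5)^2.
μ = 5 has algebraic multiplicity 2; rank(L − 5I) = 1, so geometric multiplicity = 1.
Geometric multiplicity < algebraic multiplicity, so L is not diagonalizable.

No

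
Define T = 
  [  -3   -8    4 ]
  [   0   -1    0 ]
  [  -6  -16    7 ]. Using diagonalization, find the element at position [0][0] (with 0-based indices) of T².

Characteristic polynomial: r^3 - 3r^2 - r + 3 = (r - 3)(r - 1)(r + 1), so the eigenvalues are -1, 1, 3.
r=3: eigenvector (2, 0, 3).
r=-1: eigenvector (0, 1, 2).
r=1: eigenvector (-1, 0, -1).
P = [[2, 0, -1], [0, 1, 0], [3, 2, -1]], D = diag(3, -1, 1), P⁻¹ = [[-1, -2, 1], [0, 1, 0], [-3, -4, 2]].
T² = P·diag(9, 1, 1)·P⁻¹ = [[-15, -32, 16], [0, 1, 0], [-24, -48, 25]].
The requested entry is -15.

-15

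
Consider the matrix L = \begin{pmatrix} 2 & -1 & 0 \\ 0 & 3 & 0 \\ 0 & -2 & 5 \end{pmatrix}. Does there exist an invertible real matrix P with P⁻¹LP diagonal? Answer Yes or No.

Characteristic polynomial: p(λ) = λ^3 - 10λ^2 + 31λ - 30 = (λ - 5)(λ - 3)(λ - 2).
All 3 eigenvalues are distinct, so L is diagonalizable.

Yes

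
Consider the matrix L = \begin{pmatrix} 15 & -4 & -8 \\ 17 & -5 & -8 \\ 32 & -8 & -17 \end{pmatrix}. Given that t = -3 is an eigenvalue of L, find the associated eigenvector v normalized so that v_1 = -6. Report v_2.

L + 3I = [[18, -4, -8], [17, -2, -8], [32, -8, -14]].
Solving (L + 3I)v = 0 gives the eigenspace spanned by (-6, -3, -12).
With v_1 = -6, v = (-6, -3, -12), so v_2 = -3.

-3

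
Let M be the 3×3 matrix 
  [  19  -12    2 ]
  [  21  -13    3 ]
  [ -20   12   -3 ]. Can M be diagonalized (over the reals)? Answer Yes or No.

Characteristic polynomial: p(s) = s^3 - 3s^2 - 9s - 5 = (s - 5)(s + 1)^2.
s = -1 has algebraic multiplicity 2; rank(M + 1I) = 2, so geometric multiplicity = 1.
Geometric multiplicity < algebraic multiplicity, so M is not diagonalizable.

No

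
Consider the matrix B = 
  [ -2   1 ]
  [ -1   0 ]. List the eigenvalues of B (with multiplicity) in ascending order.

-1, -1

Characteristic polynomial: p(s) = s^2 + 2s + 1 = (s + 1)^2.
Roots (with multiplicity): -1, -1.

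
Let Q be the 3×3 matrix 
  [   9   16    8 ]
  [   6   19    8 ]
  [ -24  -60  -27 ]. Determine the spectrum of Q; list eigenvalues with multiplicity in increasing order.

-3, 1, 3

Characteristic polynomial: p(t) = t^3 - t^2 - 9t + 9 = (t - 3)(t - 1)(t + 3).
Roots (with multiplicity): -3, 1, 3.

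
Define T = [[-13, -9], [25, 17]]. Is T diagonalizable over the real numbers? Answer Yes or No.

Characteristic polynomial: p(μ) = μ^2 - 4μ + 4 = (μ - 2)^2.
μ = 2 has algebraic multiplicity 2; rank(T − 2I) = 1, so geometric multiplicity = 1.
Geometric multiplicity < algebraic multiplicity, so T is not diagonalizable.

No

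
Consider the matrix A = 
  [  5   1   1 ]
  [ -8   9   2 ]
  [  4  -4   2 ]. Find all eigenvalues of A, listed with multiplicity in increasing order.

Characteristic polynomial: p(s) = s^3 - 16s^2 + 85s - 150 = (s - 6)(s - 5)^2.
Roots (with multiplicity): 5, 5, 6.

5, 5, 6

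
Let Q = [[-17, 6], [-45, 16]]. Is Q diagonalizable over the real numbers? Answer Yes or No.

Yes

Characteristic polynomial: p(s) = s^2 + s - 2 = (s - 1)(s + 2).
All 2 eigenvalues are distinct, so Q is diagonalizable.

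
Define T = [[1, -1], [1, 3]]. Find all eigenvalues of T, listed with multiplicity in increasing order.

2, 2

Characteristic polynomial: p(r) = r^2 - 4r + 4 = (r - 2)^2.
Roots (with multiplicity): 2, 2.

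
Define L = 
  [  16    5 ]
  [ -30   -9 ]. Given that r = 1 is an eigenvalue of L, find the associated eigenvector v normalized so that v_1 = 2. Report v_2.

L − 1I = [[15, 5], [-30, -10]].
Solving (L − 1I)v = 0 gives the eigenspace spanned by (2, -6).
With v_1 = 2, v = (2, -6), so v_2 = -6.

-6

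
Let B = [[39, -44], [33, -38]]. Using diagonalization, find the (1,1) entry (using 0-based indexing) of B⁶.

Characteristic polynomial: λ^2 - λ - 30 = (λ - 6)(λ + 5), so the eigenvalues are -5, 6.
λ=6: eigenvector (4, 3).
λ=-5: eigenvector (1, 1).
P = [[4, 1], [3, 1]], D = diag(6, -5), P⁻¹ = [[1, -1], [-3, 4]].
B⁶ = P·diag(46656, 15625)·P⁻¹ = [[139749, -124124], [93093, -77468]].
The requested entry is -77468.

-77468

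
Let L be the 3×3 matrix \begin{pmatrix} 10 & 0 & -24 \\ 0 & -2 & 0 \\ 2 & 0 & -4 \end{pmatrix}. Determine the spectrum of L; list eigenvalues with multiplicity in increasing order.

Characteristic polynomial: p(r) = r^3 - 4r^2 - 4r + 16 = (r - 4)(r - 2)(r + 2).
Roots (with multiplicity): -2, 2, 4.

-2, 2, 4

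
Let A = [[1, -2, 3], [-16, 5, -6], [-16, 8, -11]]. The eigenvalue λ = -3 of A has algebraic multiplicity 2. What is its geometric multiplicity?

1

A + 3I = [[4, -2, 3], [-16, 8, -6], [-16, 8, -8]].
This matrix has rank 2, so its null space has dimension 3 − 2 = 1.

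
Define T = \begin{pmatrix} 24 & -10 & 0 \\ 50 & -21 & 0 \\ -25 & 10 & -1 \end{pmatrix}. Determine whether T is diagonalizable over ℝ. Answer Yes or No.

Yes

Characteristic polynomial: p(λ) = λ^3 - 2λ^2 - 7λ - 4 = (λ - 4)(λ + 1)^2.
λ = -1 has algebraic multiplicity 2; rank(T + 1I) = 1, so geometric multiplicity = 2.
Every eigenvalue has geometric = algebraic multiplicity, so T is diagonalizable.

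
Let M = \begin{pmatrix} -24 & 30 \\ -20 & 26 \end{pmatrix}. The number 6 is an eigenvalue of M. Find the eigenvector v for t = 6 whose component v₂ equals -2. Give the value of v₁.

-2

M − 6I = [[-30, 30], [-20, 20]].
Solving (M − 6I)v = 0 gives the eigenspace spanned by (-2, -2).
With v₂ = -2, v = (-2, -2), so v₁ = -2.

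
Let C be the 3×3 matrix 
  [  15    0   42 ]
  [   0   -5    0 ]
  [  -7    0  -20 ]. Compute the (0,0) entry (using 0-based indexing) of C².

Characteristic polynomial: λ^3 + 10λ^2 + 19λ - 30 = (λ - 1)(λ + 5)(λ + 6), so the eigenvalues are -6, -5, 1.
λ=-6: eigenvector (-2, 0, 1).
λ=-5: eigenvector (0, 1, 0).
λ=1: eigenvector (3, 0, -1).
P = [[-2, 0, 3], [0, 1, 0], [1, 0, -1]], D = diag(-6, -5, 1), P⁻¹ = [[1, 0, 3], [0, 1, 0], [1, 0, 2]].
C² = P·diag(36, 25, 1)·P⁻¹ = [[-69, 0, -210], [0, 25, 0], [35, 0, 106]].
The requested entry is -69.

-69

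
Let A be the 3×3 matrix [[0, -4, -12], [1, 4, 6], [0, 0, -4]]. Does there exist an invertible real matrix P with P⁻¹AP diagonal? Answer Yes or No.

No

Characteristic polynomial: p(μ) = μ^3 - 12μ + 16 = (μ - 2)^2(μ + 4).
μ = 2 has algebraic multiplicity 2; rank(A − 2I) = 2, so geometric multiplicity = 1.
Geometric multiplicity < algebraic multiplicity, so A is not diagonalizable.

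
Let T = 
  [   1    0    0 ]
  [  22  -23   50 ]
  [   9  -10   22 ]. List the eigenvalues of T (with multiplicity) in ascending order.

-3, 1, 2

Characteristic polynomial: p(λ) = λ^3 - 7λ + 6 = (λ - 2)(λ - 1)(λ + 3).
Roots (with multiplicity): -3, 1, 2.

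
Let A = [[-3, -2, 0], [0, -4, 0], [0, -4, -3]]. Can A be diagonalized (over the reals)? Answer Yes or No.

Characteristic polynomial: p(r) = r^3 + 10r^2 + 33r + 36 = (r + 3)^2(r + 4).
r = -3 has algebraic multiplicity 2; rank(A + 3I) = 1, so geometric multiplicity = 2.
Every eigenvalue has geometric = algebraic multiplicity, so A is diagonalizable.

Yes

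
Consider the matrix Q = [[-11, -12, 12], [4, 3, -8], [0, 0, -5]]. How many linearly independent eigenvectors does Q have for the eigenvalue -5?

2

Q + 5I = [[-6, -12, 12], [4, 8, -8], [0, 0, 0]].
This matrix has rank 1, so its null space has dimension 3 − 1 = 2.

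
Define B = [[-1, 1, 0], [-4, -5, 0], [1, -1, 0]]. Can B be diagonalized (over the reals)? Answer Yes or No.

Characteristic polynomial: p(t) = t^3 + 6t^2 + 9t = t(t + 3)^2.
t = -3 has algebraic multiplicity 2; rank(B + 3I) = 2, so geometric multiplicity = 1.
Geometric multiplicity < algebraic multiplicity, so B is not diagonalizable.

No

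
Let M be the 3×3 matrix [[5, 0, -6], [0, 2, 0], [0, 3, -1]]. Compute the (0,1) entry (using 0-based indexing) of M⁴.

-594

Characteristic polynomial: t^3 - 6t^2 + 3t + 10 = (t - 5)(t - 2)(t + 1), so the eigenvalues are -1, 2, 5.
t=-1: eigenvector (1, 0, 1).
t=2: eigenvector (2, 1, 1).
t=5: eigenvector (-1, 0, 0).
P = [[1, 2, -1], [0, 1, 0], [1, 1, 0]], D = diag(-1, 2, 5), P⁻¹ = [[0, -1, 1], [0, 1, 0], [-1, 1, 1]].
M⁴ = P·diag(1, 16, 625)·P⁻¹ = [[625, -594, -624], [0, 16, 0], [0, 15, 1]].
The requested entry is -594.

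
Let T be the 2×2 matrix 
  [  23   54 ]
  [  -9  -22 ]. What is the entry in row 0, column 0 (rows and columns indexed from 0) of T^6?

Characteristic polynomial: μ^2 - μ - 20 = (μ - 5)(μ + 4), so the eigenvalues are -4, 5.
μ=5: eigenvector (3, -1).
μ=-4: eigenvector (-2, 1).
P = [[3, -2], [-1, 1]], D = diag(5, -4), P⁻¹ = [[1, 2], [1, 3]].
T⁶ = P·diag(15625, 4096)·P⁻¹ = [[38683, 69174], [-11529, -18962]].
The requested entry is 38683.

38683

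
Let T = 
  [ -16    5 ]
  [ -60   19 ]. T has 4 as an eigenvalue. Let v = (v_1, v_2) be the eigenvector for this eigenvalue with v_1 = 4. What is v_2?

16

T − 4I = [[-20, 5], [-60, 15]].
Solving (T − 4I)v = 0 gives the eigenspace spanned by (4, 16).
With v_1 = 4, v = (4, 16), so v_2 = 16.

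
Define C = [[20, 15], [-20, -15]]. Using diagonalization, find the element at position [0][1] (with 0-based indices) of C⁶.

Characteristic polynomial: μ^2 - 5μ = μ(μ - 5), so the eigenvalues are 0, 5.
μ=0: eigenvector (-3, 4).
μ=5: eigenvector (1, -1).
P = [[-3, 1], [4, -1]], D = diag(0, 5), P⁻¹ = [[1, 1], [4, 3]].
C⁶ = P·diag(0, 15625)·P⁻¹ = [[62500, 46875], [-62500, -46875]].
The requested entry is 46875.

46875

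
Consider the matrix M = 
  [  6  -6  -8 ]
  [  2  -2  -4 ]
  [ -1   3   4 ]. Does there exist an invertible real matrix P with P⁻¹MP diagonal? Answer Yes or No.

Characteristic polynomial: p(λ) = λ^3 - 8λ^2 + 20λ - 16 = (λ - 4)(λ - 2)^2.
λ = 2 has algebraic multiplicity 2; rank(M − 2I) = 2, so geometric multiplicity = 1.
Geometric multiplicity < algebraic multiplicity, so M is not diagonalizable.

No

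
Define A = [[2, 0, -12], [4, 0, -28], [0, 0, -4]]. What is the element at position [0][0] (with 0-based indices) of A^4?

Characteristic polynomial: λ^3 + 2λ^2 - 8λ = λ(λ - 2)(λ + 4), so the eigenvalues are -4, 0, 2.
λ=2: eigenvector (1, 2, 0).
λ=-4: eigenvector (2, 5, 1).
λ=0: eigenvector (0, 1, 0).
P = [[1, 2, 0], [2, 5, 1], [0, 1, 0]], D = diag(2, -4, 0), P⁻¹ = [[1, 0, -2], [0, 0, 1], [-2, 1, -1]].
A⁴ = P·diag(16, 256, 0)·P⁻¹ = [[16, 0, 480], [32, 0, 1216], [0, 0, 256]].
The requested entry is 16.

16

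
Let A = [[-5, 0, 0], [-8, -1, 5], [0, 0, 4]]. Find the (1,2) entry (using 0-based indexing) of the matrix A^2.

15

Characteristic polynomial: λ^3 + 2λ^2 - 19λ - 20 = (λ - 4)(λ + 1)(λ + 5), so the eigenvalues are -5, -1, 4.
λ=-5: eigenvector (1, 2, 0).
λ=4: eigenvector (0, 1, 1).
λ=-1: eigenvector (0, 1, 0).
P = [[1, 0, 0], [2, 1, 1], [0, 1, 0]], D = diag(-5, 4, -1), P⁻¹ = [[1, 0, 0], [0, 0, 1], [-2, 1, -1]].
A² = P·diag(25, 16, 1)·P⁻¹ = [[25, 0, 0], [48, 1, 15], [0, 0, 16]].
The requested entry is 15.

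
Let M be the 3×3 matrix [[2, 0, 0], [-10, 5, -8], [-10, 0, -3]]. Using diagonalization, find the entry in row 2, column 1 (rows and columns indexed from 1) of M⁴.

130

Characteristic polynomial: r^3 - 4r^2 - 11r + 30 = (r - 5)(r - 2)(r + 3), so the eigenvalues are -3, 2, 5.
r=2: eigenvector (1, -2, -2).
r=5: eigenvector (0, 1, 0).
r=-3: eigenvector (0, 1, 1).
P = [[1, 0, 0], [-2, 1, 1], [-2, 0, 1]], D = diag(2, 5, -3), P⁻¹ = [[1, 0, 0], [0, 1, -1], [2, 0, 1]].
M⁴ = P·diag(16, 625, 81)·P⁻¹ = [[16, 0, 0], [130, 625, -544], [130, 0, 81]].
The requested entry is 130.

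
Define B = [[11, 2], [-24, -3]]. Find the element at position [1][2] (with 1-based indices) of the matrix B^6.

14896

Characteristic polynomial: λ^2 - 8λ + 15 = (λ - 5)(λ - 3), so the eigenvalues are 3, 5.
λ=5: eigenvector (1, -3).
λ=3: eigenvector (-1, 4).
P = [[1, -1], [-3, 4]], D = diag(5, 3), P⁻¹ = [[4, 1], [3, 1]].
B⁶ = P·diag(15625, 729)·P⁻¹ = [[60313, 14896], [-178752, -43959]].
The requested entry is 14896.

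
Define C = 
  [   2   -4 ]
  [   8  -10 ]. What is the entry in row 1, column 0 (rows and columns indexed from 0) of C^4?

Characteristic polynomial: μ^2 + 8μ + 12 = (μ + 2)(μ + 6), so the eigenvalues are -6, -2.
μ=-2: eigenvector (-1, -1).
μ=-6: eigenvector (1, 2).
P = [[-1, 1], [-1, 2]], D = diag(-2, -6), P⁻¹ = [[-2, 1], [-1, 1]].
C⁴ = P·diag(16, 1296)·P⁻¹ = [[-1264, 1280], [-2560, 2576]].
The requested entry is -2560.

-2560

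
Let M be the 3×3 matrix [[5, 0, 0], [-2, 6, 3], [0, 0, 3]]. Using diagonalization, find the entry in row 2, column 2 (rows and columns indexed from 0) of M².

Characteristic polynomial: r^3 - 14r^2 + 63r - 90 = (r - 6)(r - 5)(r - 3), so the eigenvalues are 3, 5, 6.
r=5: eigenvector (1, 2, 0).
r=6: eigenvector (0, 1, 0).
r=3: eigenvector (0, -1, 1).
P = [[1, 0, 0], [2, 1, -1], [0, 0, 1]], D = diag(5, 6, 3), P⁻¹ = [[1, 0, 0], [-2, 1, 1], [0, 0, 1]].
M² = P·diag(25, 36, 9)·P⁻¹ = [[25, 0, 0], [-22, 36, 27], [0, 0, 9]].
The requested entry is 9.

9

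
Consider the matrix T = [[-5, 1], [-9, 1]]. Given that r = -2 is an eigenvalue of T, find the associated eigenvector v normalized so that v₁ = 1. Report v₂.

3

T + 2I = [[-3, 1], [-9, 3]].
Solving (T + 2I)v = 0 gives the eigenspace spanned by (1, 3).
With v₁ = 1, v = (1, 3), so v₂ = 3.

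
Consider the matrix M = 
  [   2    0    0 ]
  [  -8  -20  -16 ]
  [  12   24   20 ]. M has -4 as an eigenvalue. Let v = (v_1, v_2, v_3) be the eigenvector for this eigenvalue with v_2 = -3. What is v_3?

3

M + 4I = [[6, 0, 0], [-8, -16, -16], [12, 24, 24]].
Solving (M + 4I)v = 0 gives the eigenspace spanned by (0, -3, 3).
With v_2 = -3, v = (0, -3, 3), so v_3 = 3.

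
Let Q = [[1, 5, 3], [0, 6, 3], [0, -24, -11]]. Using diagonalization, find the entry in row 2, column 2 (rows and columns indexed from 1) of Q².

Characteristic polynomial: λ^3 + 4λ^2 + λ - 6 = (λ - 1)(λ + 2)(λ + 3), so the eigenvalues are -3, -2, 1.
λ=1: eigenvector (1, 0, 0).
λ=-2: eigenvector (3, 3, -8).
λ=-3: eigenvector (-1, -1, 3).
P = [[1, 3, -1], [0, 3, -1], [0, -8, 3]], D = diag(1, -2, -3), P⁻¹ = [[1, -1, 0], [0, 3, 1], [0, 8, 3]].
Q² = P·diag(1, 4, 9)·P⁻¹ = [[1, -37, -15], [0, -36, -15], [0, 120, 49]].
The requested entry is -36.

-36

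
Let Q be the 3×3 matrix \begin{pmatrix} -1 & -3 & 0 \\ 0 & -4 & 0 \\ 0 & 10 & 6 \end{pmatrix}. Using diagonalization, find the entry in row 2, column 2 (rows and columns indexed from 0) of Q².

36

Characteristic polynomial: r^3 - r^2 - 26r - 24 = (r - 6)(r + 1)(r + 4), so the eigenvalues are -4, -1, 6.
r=-1: eigenvector (1, 0, 0).
r=6: eigenvector (0, 0, 1).
r=-4: eigenvector (1, 1, -1).
P = [[1, 0, 1], [0, 0, 1], [0, 1, -1]], D = diag(-1, 6, -4), P⁻¹ = [[1, -1, 0], [0, 1, 1], [0, 1, 0]].
Q² = P·diag(1, 36, 16)·P⁻¹ = [[1, 15, 0], [0, 16, 0], [0, 20, 36]].
The requested entry is 36.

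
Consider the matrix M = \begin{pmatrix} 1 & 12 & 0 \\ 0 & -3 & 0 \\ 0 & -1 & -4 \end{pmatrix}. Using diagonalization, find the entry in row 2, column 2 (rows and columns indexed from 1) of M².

Characteristic polynomial: s^3 + 6s^2 + 5s - 12 = (s - 1)(s + 3)(s + 4), so the eigenvalues are -4, -3, 1.
s=1: eigenvector (1, 0, 0).
s=-3: eigenvector (-3, 1, -1).
s=-4: eigenvector (0, 0, 1).
P = [[1, -3, 0], [0, 1, 0], [0, -1, 1]], D = diag(1, -3, -4), P⁻¹ = [[1, 3, 0], [0, 1, 0], [0, 1, 1]].
M² = P·diag(1, 9, 16)·P⁻¹ = [[1, -24, 0], [0, 9, 0], [0, 7, 16]].
The requested entry is 9.

9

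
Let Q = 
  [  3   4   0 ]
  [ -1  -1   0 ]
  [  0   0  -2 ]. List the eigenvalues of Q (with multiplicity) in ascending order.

Characteristic polynomial: p(λ) = λ^3 - 3λ + 2 = (λ - 1)^2(λ + 2).
Roots (with multiplicity): -2, 1, 1.

-2, 1, 1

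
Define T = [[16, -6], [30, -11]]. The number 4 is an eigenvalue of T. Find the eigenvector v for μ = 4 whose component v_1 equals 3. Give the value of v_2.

6

T − 4I = [[12, -6], [30, -15]].
Solving (T − 4I)v = 0 gives the eigenspace spanned by (3, 6).
With v_1 = 3, v = (3, 6), so v_2 = 6.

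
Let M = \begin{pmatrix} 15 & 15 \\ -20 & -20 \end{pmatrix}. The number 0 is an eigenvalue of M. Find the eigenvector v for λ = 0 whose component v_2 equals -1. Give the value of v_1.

M = [[15, 15], [-20, -20]].
Solving (M)v = 0 gives the eigenspace spanned by (1, -1).
With v_2 = -1, v = (1, -1), so v_1 = 1.

1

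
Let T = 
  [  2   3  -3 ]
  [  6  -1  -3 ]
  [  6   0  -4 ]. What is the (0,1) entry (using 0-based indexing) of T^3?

9

Characteristic polynomial: r^3 + 3r^2 - 6r - 8 = (r - 2)(r + 1)(r + 4), so the eigenvalues are -4, -1, 2.
r=-4: eigenvector (0, -1, -1).
r=-1: eigenvector (1, 1, 2).
r=2: eigenvector (1, 1, 1).
P = [[0, 1, 1], [-1, 1, 1], [-1, 2, 1]], D = diag(-4, -1, 2), P⁻¹ = [[1, -1, 0], [0, -1, 1], [1, 1, -1]].
T³ = P·diag(-64, -1, 8)·P⁻¹ = [[8, 9, -9], [72, -55, -9], [72, -54, -10]].
The requested entry is 9.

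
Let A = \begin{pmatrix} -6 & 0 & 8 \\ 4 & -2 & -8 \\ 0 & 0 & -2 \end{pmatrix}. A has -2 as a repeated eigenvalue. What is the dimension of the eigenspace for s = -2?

2

A + 2I = [[-4, 0, 8], [4, 0, -8], [0, 0, 0]].
This matrix has rank 1, so its null space has dimension 3 − 1 = 2.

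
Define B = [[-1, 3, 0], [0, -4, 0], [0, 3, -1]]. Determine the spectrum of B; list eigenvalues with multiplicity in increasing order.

Characteristic polynomial: p(μ) = μ^3 + 6μ^2 + 9μ + 4 = (μ + 1)^2(μ + 4).
Roots (with multiplicity): -4, -1, -1.

-4, -1, -1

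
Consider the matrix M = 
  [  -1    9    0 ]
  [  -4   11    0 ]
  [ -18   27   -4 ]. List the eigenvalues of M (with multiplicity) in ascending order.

Characteristic polynomial: p(λ) = λ^3 - 6λ^2 - 15λ + 100 = (λ - 5)^2(λ + 4).
Roots (with multiplicity): -4, 5, 5.

-4, 5, 5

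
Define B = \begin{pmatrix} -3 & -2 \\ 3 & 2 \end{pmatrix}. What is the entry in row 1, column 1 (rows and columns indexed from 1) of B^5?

-3

Characteristic polynomial: μ^2 + μ = μ(μ + 1), so the eigenvalues are -1, 0.
μ=-1: eigenvector (-1, 1).
μ=0: eigenvector (-2, 3).
P = [[-1, -2], [1, 3]], D = diag(-1, 0), P⁻¹ = [[-3, -2], [1, 1]].
B⁵ = P·diag(-1, 0)·P⁻¹ = [[-3, -2], [3, 2]].
The requested entry is -3.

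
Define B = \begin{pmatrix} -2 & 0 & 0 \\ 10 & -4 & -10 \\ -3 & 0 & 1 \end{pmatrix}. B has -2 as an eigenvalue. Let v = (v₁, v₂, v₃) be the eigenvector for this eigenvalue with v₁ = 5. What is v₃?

5

B + 2I = [[0, 0, 0], [10, -2, -10], [-3, 0, 3]].
Solving (B + 2I)v = 0 gives the eigenspace spanned by (5, 0, 5).
With v₁ = 5, v = (5, 0, 5), so v₃ = 5.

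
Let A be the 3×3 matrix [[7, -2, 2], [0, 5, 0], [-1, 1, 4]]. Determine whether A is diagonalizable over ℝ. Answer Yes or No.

Yes

Characteristic polynomial: p(s) = s^3 - 16s^2 + 85s - 150 = (s - 6)(s - 5)^2.
s = 5 has algebraic multiplicity 2; rank(A − 5I) = 1, so geometric multiplicity = 2.
Every eigenvalue has geometric = algebraic multiplicity, so A is diagonalizable.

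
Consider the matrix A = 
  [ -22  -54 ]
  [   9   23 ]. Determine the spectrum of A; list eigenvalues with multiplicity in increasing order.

Characteristic polynomial: p(t) = t^2 - t - 20 = (t - 5)(t + 4).
Roots (with multiplicity): -4, 5.

-4, 5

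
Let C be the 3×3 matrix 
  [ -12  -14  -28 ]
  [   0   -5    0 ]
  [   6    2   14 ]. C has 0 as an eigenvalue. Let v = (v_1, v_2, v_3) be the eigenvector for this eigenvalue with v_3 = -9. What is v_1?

C = [[-12, -14, -28], [0, -5, 0], [6, 2, 14]].
Solving (C)v = 0 gives the eigenspace spanned by (21, 0, -9).
With v_3 = -9, v = (21, 0, -9), so v_1 = 21.

21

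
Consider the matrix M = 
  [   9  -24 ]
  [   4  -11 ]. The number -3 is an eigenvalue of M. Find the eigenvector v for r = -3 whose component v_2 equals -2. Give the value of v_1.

M + 3I = [[12, -24], [4, -8]].
Solving (M + 3I)v = 0 gives the eigenspace spanned by (-4, -2).
With v_2 = -2, v = (-4, -2), so v_1 = -4.

-4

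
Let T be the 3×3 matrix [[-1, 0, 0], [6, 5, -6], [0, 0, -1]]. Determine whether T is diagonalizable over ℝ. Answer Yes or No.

Yes

Characteristic polynomial: p(μ) = μ^3 - 3μ^2 - 9μ - 5 = (μ - 5)(μ + 1)^2.
μ = -1 has algebraic multiplicity 2; rank(T + 1I) = 1, so geometric multiplicity = 2.
Every eigenvalue has geometric = algebraic multiplicity, so T is diagonalizable.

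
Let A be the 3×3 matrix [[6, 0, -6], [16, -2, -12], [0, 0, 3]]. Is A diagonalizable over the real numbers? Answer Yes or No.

Yes

Characteristic polynomial: p(μ) = μ^3 - 7μ^2 + 36 = (μ - 6)(μ - 3)(μ + 2).
All 3 eigenvalues are distinct, so A is diagonalizable.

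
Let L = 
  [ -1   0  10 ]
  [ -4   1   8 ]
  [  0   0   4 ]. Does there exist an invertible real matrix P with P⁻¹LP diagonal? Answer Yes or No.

Yes

Characteristic polynomial: p(μ) = μ^3 - 4μ^2 - μ + 4 = (μ - 4)(μ - 1)(μ + 1).
All 3 eigenvalues are distinct, so L is diagonalizable.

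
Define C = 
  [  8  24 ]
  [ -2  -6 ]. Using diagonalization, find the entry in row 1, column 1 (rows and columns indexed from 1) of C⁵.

Characteristic polynomial: μ^2 - 2μ = μ(μ - 2), so the eigenvalues are 0, 2.
μ=2: eigenvector (4, -1).
μ=0: eigenvector (-3, 1).
P = [[4, -3], [-1, 1]], D = diag(2, 0), P⁻¹ = [[1, 3], [1, 4]].
C⁵ = P·diag(32, 0)·P⁻¹ = [[128, 384], [-32, -96]].
The requested entry is 128.

128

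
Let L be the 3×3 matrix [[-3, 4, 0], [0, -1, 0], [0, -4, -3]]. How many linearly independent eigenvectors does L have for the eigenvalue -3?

2

L + 3I = [[0, 4, 0], [0, 2, 0], [0, -4, 0]].
This matrix has rank 1, so its null space has dimension 3 − 1 = 2.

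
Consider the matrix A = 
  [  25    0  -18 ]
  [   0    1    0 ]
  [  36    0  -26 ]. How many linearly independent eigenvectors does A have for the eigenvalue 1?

2

A − 1I = [[24, 0, -18], [0, 0, 0], [36, 0, -27]].
This matrix has rank 1, so its null space has dimension 3 − 1 = 2.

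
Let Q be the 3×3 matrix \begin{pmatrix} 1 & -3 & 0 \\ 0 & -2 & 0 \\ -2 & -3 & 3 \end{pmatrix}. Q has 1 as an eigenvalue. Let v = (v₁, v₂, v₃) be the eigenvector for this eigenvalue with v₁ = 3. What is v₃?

3

Q − 1I = [[0, -3, 0], [0, -3, 0], [-2, -3, 2]].
Solving (Q − 1I)v = 0 gives the eigenspace spanned by (3, 0, 3).
With v₁ = 3, v = (3, 0, 3), so v₃ = 3.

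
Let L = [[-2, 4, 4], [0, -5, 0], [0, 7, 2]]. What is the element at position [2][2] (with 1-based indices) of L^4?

Characteristic polynomial: t^3 + 5t^2 - 4t - 20 = (t - 2)(t + 2)(t + 5), so the eigenvalues are -5, -2, 2.
t=-5: eigenvector (0, 1, -1).
t=-2: eigenvector (1, 0, 0).
t=2: eigenvector (1, 0, 1).
P = [[0, 1, 1], [1, 0, 0], [-1, 0, 1]], D = diag(-5, -2, 2), P⁻¹ = [[0, 1, 0], [1, -1, -1], [0, 1, 1]].
L⁴ = P·diag(625, 16, 16)·P⁻¹ = [[16, 0, 0], [0, 625, 0], [0, -609, 16]].
The requested entry is 625.

625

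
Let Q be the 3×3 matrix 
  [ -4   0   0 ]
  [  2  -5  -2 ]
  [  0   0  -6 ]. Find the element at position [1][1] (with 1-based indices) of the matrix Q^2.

Characteristic polynomial: λ^3 + 15λ^2 + 74λ + 120 = (λ + 4)(λ + 5)(λ + 6), so the eigenvalues are -6, -5, -4.
λ=-4: eigenvector (1, 2, 0).
λ=-5: eigenvector (0, 1, 0).
λ=-6: eigenvector (0, 2, 1).
P = [[1, 0, 0], [2, 1, 2], [0, 0, 1]], D = diag(-4, -5, -6), P⁻¹ = [[1, 0, 0], [-2, 1, -2], [0, 0, 1]].
Q² = P·diag(16, 25, 36)·P⁻¹ = [[16, 0, 0], [-18, 25, 22], [0, 0, 36]].
The requested entry is 16.

16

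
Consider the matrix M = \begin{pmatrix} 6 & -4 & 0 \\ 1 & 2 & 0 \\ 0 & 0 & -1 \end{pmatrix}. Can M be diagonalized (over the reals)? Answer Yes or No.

Characteristic polynomial: p(λ) = λ^3 - 7λ^2 + 8λ + 16 = (λ - 4)^2(λ + 1).
λ = 4 has algebraic multiplicity 2; rank(M − 4I) = 2, so geometric multiplicity = 1.
Geometric multiplicity < algebraic multiplicity, so M is not diagonalizable.

No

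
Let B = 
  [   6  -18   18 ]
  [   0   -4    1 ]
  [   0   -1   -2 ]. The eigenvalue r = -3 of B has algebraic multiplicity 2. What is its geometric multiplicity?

B + 3I = [[9, -18, 18], [0, -1, 1], [0, -1, 1]].
This matrix has rank 2, so its null space has dimension 3 − 2 = 1.

1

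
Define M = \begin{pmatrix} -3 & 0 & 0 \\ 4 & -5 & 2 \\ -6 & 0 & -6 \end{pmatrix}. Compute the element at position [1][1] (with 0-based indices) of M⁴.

Characteristic polynomial: s^3 + 14s^2 + 63s + 90 = (s + 3)(s + 5)(s + 6), so the eigenvalues are -6, -5, -3.
s=-6: eigenvector (0, -2, 1).
s=-5: eigenvector (0, 1, 0).
s=-3: eigenvector (1, 0, -2).
P = [[0, 0, 1], [-2, 1, 0], [1, 0, -2]], D = diag(-6, -5, -3), P⁻¹ = [[2, 0, 1], [4, 1, 2], [1, 0, 0]].
M⁴ = P·diag(1296, 625, 81)·P⁻¹ = [[81, 0, 0], [-2684, 625, -1342], [2430, 0, 1296]].
The requested entry is 625.

625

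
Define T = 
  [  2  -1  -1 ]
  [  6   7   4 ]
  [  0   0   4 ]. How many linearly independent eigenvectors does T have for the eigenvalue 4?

1

T − 4I = [[-2, -1, -1], [6, 3, 4], [0, 0, 0]].
This matrix has rank 2, so its null space has dimension 3 − 2 = 1.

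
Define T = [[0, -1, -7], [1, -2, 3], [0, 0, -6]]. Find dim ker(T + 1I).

T + 1I = [[1, -1, -7], [1, -1, 3], [0, 0, -5]].
This matrix has rank 2, so its null space has dimension 3 − 2 = 1.

1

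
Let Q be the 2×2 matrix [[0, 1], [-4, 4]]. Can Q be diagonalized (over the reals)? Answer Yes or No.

No

Characteristic polynomial: p(μ) = μ^2 - 4μ + 4 = (μ - 2)^2.
μ = 2 has algebraic multiplicity 2; rank(Q − 2I) = 1, so geometric multiplicity = 1.
Geometric multiplicity < algebraic multiplicity, so Q is not diagonalizable.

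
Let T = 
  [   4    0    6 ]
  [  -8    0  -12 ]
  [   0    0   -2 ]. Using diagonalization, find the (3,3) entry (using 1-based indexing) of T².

Characteristic polynomial: μ^3 - 2μ^2 - 8μ = μ(μ - 4)(μ + 2), so the eigenvalues are -2, 0, 4.
μ=4: eigenvector (1, -2, 0).
μ=0: eigenvector (0, 1, 0).
μ=-2: eigenvector (-1, 2, 1).
P = [[1, 0, -1], [-2, 1, 2], [0, 0, 1]], D = diag(4, 0, -2), P⁻¹ = [[1, 0, 1], [2, 1, 0], [0, 0, 1]].
T² = P·diag(16, 0, 4)·P⁻¹ = [[16, 0, 12], [-32, 0, -24], [0, 0, 4]].
The requested entry is 4.

4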